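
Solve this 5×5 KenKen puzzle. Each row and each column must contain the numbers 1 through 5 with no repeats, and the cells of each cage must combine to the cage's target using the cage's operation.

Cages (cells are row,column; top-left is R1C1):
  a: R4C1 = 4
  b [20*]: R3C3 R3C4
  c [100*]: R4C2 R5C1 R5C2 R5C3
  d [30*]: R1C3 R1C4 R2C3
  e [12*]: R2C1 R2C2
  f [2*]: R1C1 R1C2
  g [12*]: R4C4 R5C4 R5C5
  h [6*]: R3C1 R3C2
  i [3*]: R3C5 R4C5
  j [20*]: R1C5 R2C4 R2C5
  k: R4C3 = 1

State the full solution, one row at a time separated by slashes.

Cage a is given, so R4C1 = 4.
The 4 cells of cage c must have product 100; hence R4C2 = 5.
K is a freebie, which forces R4C3 = 1.
Row 4 now contains 1, so R4C5 = 3.
4 is placed in column 1; hence R2C1 = 3.
Cage e needs two cells with product 12, so R2C2 = 4.
Column 1 already has 3, which forces R3C1 = 2.
Row 3 now contains 2, leaving R3C2 = 3.
Column 5 now contains 3, so R3C5 = 1.
Row 4 now contains 3, so R4C4 = 2.
4 is placed in column 2, which forces R5C2 = 1.
The 3 cells of cage g must have product 12, leaving R5C4 = 3.
Cage g has product 12, leaving R5C5 = 2.
Column 1 now contains 2, so R1C1 = 1.
Column 2 now contains 1; hence R1C2 = 2.
Cage d needs product 30; hence R1C3 = 3.
Column 4 already has 3, so R1C4 = 5.
Cage j needs product 20; hence R1C5 = 4.
Cage d needs product 30, which forces R2C3 = 2.
Cage j needs product 20, which forces R2C4 = 1.
1 is placed in column 5, leaving R2C5 = 5.
Column 4 now contains 5, leaving R3C4 = 4.
Row 5 already has 1; hence R5C1 = 5.
Cage c has product 100, so R5C3 = 4.
4 is placed in row 3, leaving R3C3 = 5.

1 2 3 5 4 / 3 4 2 1 5 / 2 3 5 4 1 / 4 5 1 2 3 / 5 1 4 3 2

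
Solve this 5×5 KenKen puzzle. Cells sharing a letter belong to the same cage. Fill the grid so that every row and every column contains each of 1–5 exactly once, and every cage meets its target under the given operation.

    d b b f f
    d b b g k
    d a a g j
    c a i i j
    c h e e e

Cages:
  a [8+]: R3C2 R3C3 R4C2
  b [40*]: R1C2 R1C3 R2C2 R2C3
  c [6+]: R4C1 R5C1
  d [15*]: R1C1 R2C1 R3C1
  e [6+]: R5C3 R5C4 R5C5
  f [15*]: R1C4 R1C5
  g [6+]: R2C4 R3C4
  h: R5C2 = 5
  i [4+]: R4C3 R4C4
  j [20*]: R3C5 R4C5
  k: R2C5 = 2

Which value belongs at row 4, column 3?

Cage k is given, which forces R2C5 = 2.
Cage h is a single given cell, so R5C2 = 5.
In row 2, 3 can only go at R2C1, so R2C1 = 3.
Row 5 needs a 4, and only R5C1 is open for it.
Cage c's pair has sum 6, which forces R4C1 = 2.
Row 4 needs a 5, and only R4C5 is open for it.
The two cells of cage f must have product 15; hence R1C4 = 5.
5 is placed in column 5, leaving R1C5 = 3.
5 is placed in column 5, leaving R3C5 = 4.
3 is placed in column 5, so R5C5 = 1.
5 is placed in row 1, so R1C1 = 1.
The 4 cells of cage b must have product 40, so R2C3 = 5.
Cage g's pair has sum 6; hence R2C4 = 4.
Cage d needs product 15, leaving R3C1 = 5.
The two cells of cage g must have sum 6, so R3C4 = 2.
Column 4 now contains 2, so R5C4 = 3.
Row 2 now contains 4, which forces R2C2 = 1.
Column 2 already has 1; hence R3C2 = 3.
Row 3 already has 3; hence R3C3 = 1.
The 3 cells of cage a must have sum 8, so R4C2 = 4.
The two cells of cage i must have sum 4; hence R4C3 = 3.
3 is placed in column 4, so R4C4 = 1.
3 is placed in row 5, leaving R5C3 = 2.
4 is placed in column 2, which forces R1C2 = 2.
Column 3 now contains 2, which forces R1C3 = 4.
Filled in: 1 2 4 5 3 / 3 1 5 4 2 / 5 3 1 2 4 / 2 4 3 1 5 / 4 5 2 3 1.

3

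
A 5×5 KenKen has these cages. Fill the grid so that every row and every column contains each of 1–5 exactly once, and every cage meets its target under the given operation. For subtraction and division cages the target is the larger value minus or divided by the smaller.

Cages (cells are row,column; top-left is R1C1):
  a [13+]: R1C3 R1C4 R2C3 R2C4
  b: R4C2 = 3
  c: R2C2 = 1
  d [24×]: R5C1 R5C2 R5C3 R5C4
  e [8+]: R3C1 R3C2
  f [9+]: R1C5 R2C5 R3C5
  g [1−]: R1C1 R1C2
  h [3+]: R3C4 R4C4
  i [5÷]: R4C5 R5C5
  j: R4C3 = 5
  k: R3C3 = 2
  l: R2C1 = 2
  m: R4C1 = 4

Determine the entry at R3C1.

Cage l is given, so R2C1 = 2.
C is a freebie, which forces R2C2 = 1.
Cage k is given; hence R3C3 = 2.
Row 3 now contains 2, which forces R3C4 = 1.
Cage m is given; hence R4C1 = 4.
Cage b is given, so R4C2 = 3.
Cage j is given; hence R4C3 = 5.
Column 4 now contains 1, which forces R4C4 = 2.
Row 4 now contains 5, so R4C5 = 1.
1 is placed in column 5; hence R5C5 = 5.
The 4 cells of cage a must have sum 13; hence R1C3 = 1.
The 3 cells of cage f must have sum 9, which forces R1C5 = 2.
The two cells of cage e must have sum 8; hence R3C1 = 3.
Column 2 now contains 3; hence R3C2 = 5.
Row 3 now contains 3; hence R3C5 = 4.
Column 1 now contains 3; hence R5C1 = 1.
Cage d has product 24, which forces R5C2 = 2.
Column 1 now contains 3, leaving R1C1 = 5.
2 is placed in row 1, so R1C2 = 4.
4 is placed in row 1, which forces R1C4 = 3.
Column 5 now contains 4; hence R2C5 = 3.
Column 4 now contains 3; hence R5C4 = 4.
3 is placed in row 2, so R2C3 = 4.
4 is placed in column 4, so R2C4 = 5.
Row 5 already has 4, so R5C3 = 3.
Filled in: 5 4 1 3 2 / 2 1 4 5 3 / 3 5 2 1 4 / 4 3 5 2 1 / 1 2 3 4 5.

3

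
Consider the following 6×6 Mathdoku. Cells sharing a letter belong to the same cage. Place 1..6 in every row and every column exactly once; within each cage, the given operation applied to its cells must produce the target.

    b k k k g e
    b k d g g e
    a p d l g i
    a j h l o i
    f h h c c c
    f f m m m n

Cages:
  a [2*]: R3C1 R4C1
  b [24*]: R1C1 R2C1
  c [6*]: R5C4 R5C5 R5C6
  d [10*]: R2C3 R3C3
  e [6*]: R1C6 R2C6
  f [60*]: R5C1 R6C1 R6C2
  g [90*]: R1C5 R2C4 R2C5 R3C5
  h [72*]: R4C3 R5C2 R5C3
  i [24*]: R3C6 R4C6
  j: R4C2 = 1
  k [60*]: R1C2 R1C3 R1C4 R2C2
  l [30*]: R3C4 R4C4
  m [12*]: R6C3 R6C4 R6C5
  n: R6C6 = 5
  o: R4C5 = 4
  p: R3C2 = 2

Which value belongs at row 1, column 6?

P is a freebie, leaving R3C2 = 2.
Row 3 now contains 2, leaving R3C3 = 5.
Row 3 now contains 5; hence R3C4 = 6.
Row 3 now contains 6, so R3C6 = 4.
Cage j is given, which forces R4C2 = 1.
Column 4 already has 6, leaving R4C4 = 5.
Cage o is a single given cell, which forces R4C5 = 4.
Column 6 now contains 4; hence R4C6 = 6.
Cage n is given; hence R6C6 = 5.
Column 3 already has 5, leaving R2C3 = 2.
2 is placed in row 2, so R2C6 = 3.
Row 3 now contains 2, which forces R3C1 = 1.
1 is placed in row 3, leaving R3C5 = 3.
1 is placed in row 4, leaving R4C1 = 2.
Row 4 now contains 6, which forces R4C3 = 3.
Cage f has product 60, leaving R5C1 = 5.
Column 6 already has 3, so R1C6 = 2.
3 is placed in row 2; hence R2C4 = 1.
Cage c has product 6, leaving R5C4 = 3.
2 is placed in column 6; hence R5C6 = 1.
Column 4 already has 3, so R6C4 = 2.
Cage k has product 60, which forces R1C2 = 3.
Cage k has product 60, which forces R1C3 = 1.
Column 4 already has 3; hence R1C4 = 4.
Cage k has product 60, so R2C2 = 5.
5 is placed in row 2, leaving R2C5 = 6.
1 is placed in row 5, leaving R5C5 = 2.
Column 2 already has 3; hence R6C2 = 4.
Column 3 already has 1, so R6C3 = 6.
Column 5 now contains 6, leaving R6C5 = 1.
4 is placed in row 1, so R1C1 = 6.
Column 5 now contains 6; hence R1C5 = 5.
Row 2 already has 6, which forces R2C1 = 4.
4 is placed in column 2; hence R5C2 = 6.
6 is placed in column 3, so R5C3 = 4.
4 is placed in row 6, so R6C1 = 3.
The full grid is 6 3 1 4 5 2 / 4 5 2 1 6 3 / 1 2 5 6 3 4 / 2 1 3 5 4 6 / 5 6 4 3 2 1 / 3 4 6 2 1 5.

2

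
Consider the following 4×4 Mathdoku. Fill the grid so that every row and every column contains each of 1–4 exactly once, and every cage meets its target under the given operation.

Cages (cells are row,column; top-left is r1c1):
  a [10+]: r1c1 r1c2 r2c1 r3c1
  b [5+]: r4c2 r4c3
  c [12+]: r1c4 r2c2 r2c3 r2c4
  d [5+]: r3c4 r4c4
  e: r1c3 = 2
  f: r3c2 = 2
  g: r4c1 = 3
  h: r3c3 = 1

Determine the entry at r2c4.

1

Cage e is given, which forces r1c3 = 2.
F is a freebie, which forces r3c2 = 2.
H is a freebie, which forces r3c3 = 1.
Cage g is given; hence r4c1 = 3.
Row 4 now contains 3, which forces r4c3 = 4.
The 4 cells of cage a must have sum 10, so r1c1 = 1.
Cage a needs sum 10; hence r1c2 = 3.
Row 1 already has 3, which forces r1c4 = 4.
The 4 cells of cage a must have sum 10, leaving r2c1 = 2.
Cage c needs sum 12, leaving r2c2 = 4.
Column 3 already has 4, so r2c3 = 3.
Row 2 now contains 2, which forces r2c4 = 1.
3 is placed in column 1, so r3c1 = 4.
Column 4 now contains 4, leaving r3c4 = 3.
Row 4 already has 4; hence r4c2 = 1.
Column 4 now contains 1; hence r4c4 = 2.
Completed grid: 1 3 2 4 / 2 4 3 1 / 4 2 1 3 / 3 1 4 2.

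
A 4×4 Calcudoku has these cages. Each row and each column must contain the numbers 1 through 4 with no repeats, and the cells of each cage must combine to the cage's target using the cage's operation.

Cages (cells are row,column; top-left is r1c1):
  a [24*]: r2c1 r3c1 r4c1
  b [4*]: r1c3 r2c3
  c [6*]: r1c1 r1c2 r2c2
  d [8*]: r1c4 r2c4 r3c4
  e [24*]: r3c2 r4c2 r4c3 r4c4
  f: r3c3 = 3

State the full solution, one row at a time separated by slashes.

1 3 4 2 / 3 2 1 4 / 2 4 3 1 / 4 1 2 3

F is a freebie, so r3c3 = 3.
The only place for 1 in column 1 is r1c1.
Row 1 now contains 1, which forces r1c3 = 4.
Row 1 already has 4, which forces r1c4 = 2.
Cage b's pair has product 4, leaving r2c3 = 1.
Row 2 already has 1, which forces r2c4 = 4.
Column 4 already has 4, leaving r3c4 = 1.
Column 3 already has 1, which forces r4c3 = 2.
1 is placed in column 4, leaving r4c4 = 3.
Row 1 already has 2, which forces r1c2 = 3.
The 3 cells of cage a must have product 24, leaving r2c1 = 3.
Cage c has product 6, so r2c2 = 2.
Cage a needs product 24; hence r3c1 = 2.
Cage e needs product 24; hence r3c2 = 4.
Row 4 now contains 3, so r4c1 = 4.
The 4 cells of cage e must have product 24, which forces r4c2 = 1.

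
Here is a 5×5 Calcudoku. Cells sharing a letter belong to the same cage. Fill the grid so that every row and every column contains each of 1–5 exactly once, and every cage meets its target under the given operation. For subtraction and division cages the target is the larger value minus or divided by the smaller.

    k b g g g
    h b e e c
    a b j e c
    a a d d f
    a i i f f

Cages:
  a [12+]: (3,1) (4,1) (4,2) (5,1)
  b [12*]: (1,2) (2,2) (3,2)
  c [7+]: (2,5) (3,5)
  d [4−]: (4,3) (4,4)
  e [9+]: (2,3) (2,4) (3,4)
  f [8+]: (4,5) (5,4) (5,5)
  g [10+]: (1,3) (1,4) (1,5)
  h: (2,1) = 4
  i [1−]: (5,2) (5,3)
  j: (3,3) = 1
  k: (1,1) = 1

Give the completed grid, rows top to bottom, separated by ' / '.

1 4 2 5 3 / 4 1 3 2 5 / 5 3 1 4 2 / 3 2 5 1 4 / 2 5 4 3 1

K is a freebie, leaving (1,1) = 1.
Cage h is a single given cell, leaving (2,1) = 4.
Cage j is given; hence (3,3) = 1.
Column 3 now contains 1, which forces (4,3) = 5.
5 is placed in row 4, which forces (4,4) = 1.
Cage b has product 12, leaving (2,2) = 1.
Cage a has sum 12, which forces (4,1) = 3.
The 4 cells of cage a must have sum 12; hence (4,2) = 2.
2 is placed in row 4, leaving (4,5) = 4.
The 3 cells of cage f must have sum 8, leaving (5,4) = 3.
Cage f needs sum 8; hence (5,5) = 1.
Cage i's pair has difference 1, which forces (5,2) = 5.
The two cells of cage i must have difference 1, so (5,3) = 4.
The 4 cells of cage a must have sum 12, which forces (3,1) = 5.
Row 3 now contains 5, which forces (3,5) = 2.
Row 5 already has 5, so (5,1) = 2.
Cage e needs sum 9, which forces (2,3) = 3.
The 3 cells of cage e must have sum 9, which forces (2,4) = 2.
Column 5 now contains 2, so (2,5) = 5.
Row 3 already has 2, which forces (3,4) = 4.
Cage b needs product 12, which forces (1,2) = 4.
Column 3 now contains 3; hence (1,3) = 2.
2 is placed in column 4, which forces (1,4) = 5.
Column 5 already has 5, which forces (1,5) = 3.
Row 3 already has 4; hence (3,2) = 3.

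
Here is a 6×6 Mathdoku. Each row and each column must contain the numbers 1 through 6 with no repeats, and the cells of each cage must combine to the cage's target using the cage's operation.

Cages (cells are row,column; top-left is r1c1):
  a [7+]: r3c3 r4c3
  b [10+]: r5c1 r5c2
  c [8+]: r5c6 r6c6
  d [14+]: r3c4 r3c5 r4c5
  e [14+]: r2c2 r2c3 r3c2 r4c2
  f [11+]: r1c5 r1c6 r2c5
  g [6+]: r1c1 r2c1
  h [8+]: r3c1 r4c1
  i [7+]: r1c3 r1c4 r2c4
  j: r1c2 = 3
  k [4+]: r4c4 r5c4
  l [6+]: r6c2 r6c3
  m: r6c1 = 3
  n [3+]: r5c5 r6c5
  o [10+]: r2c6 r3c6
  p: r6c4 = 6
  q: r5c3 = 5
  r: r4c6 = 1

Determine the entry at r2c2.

Cage j is a single given cell, so r1c2 = 3.
Cage r is given; hence r4c6 = 1.
Q is a freebie; hence r5c3 = 5.
Cage m is given, leaving r6c1 = 3.
Cage p is given, leaving r6c4 = 6.
Row 4 now contains 1, so r4c4 = 3.
Cage k needs two cells with sum 4, so r5c4 = 1.
Row 5 already has 1, so r5c5 = 2.
Column 5 now contains 2, leaving r6c5 = 1.
The 3 cells of cage i must have sum 7, which forces r1c3 = 1.
Cage f has sum 11, leaving r1c6 = 2.
Column 3 now contains 1, which forces r3c3 = 3.
Column 6 now contains 2; hence r6c6 = 5.
Row 1 already has 2; hence r1c4 = 4.
Cage i needs sum 7, leaving r2c4 = 2.
4 is placed in column 4, so r3c4 = 5.
The two cells of cage a must have sum 7, leaving r4c3 = 4.
Row 4 now contains 4, which forces r4c5 = 5.
Cage c's pair has sum 8; hence r5c6 = 3.
4 is placed in column 3, so r6c3 = 2.
4 is placed in row 1, which forces r1c1 = 5.
Column 5 already has 5, so r1c5 = 6.
Row 2 now contains 2, which forces r2c1 = 1.
Cage e needs sum 14; hence r2c2 = 5.
4 is placed in column 3, so r2c3 = 6.
Cage f needs sum 11, so r2c5 = 3.
6 is placed in row 2; hence r2c6 = 4.
Cage e needs sum 14, which forces r3c2 = 1.
The 3 cells of cage d must have sum 14, so r3c5 = 4.
Column 6 already has 4, leaving r3c6 = 6.
Cage e has sum 14, which forces r4c2 = 2.
Row 6 now contains 2, so r6c2 = 4.
Row 3 now contains 6, leaving r3c1 = 2.
Row 4 already has 2, leaving r4c1 = 6.
The two cells of cage b must have sum 10; hence r5c1 = 4.
Column 2 now contains 4; hence r5c2 = 6.
Filled in: 5 3 1 4 6 2 / 1 5 6 2 3 4 / 2 1 3 5 4 6 / 6 2 4 3 5 1 / 4 6 5 1 2 3 / 3 4 2 6 1 5.

5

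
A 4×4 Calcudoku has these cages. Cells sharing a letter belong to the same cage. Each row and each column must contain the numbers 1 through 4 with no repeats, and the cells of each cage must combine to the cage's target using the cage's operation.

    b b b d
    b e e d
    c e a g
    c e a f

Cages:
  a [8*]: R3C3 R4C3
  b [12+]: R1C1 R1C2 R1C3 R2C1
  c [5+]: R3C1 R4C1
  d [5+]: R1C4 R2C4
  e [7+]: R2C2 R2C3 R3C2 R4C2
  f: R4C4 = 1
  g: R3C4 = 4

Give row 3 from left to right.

The 4 cells of cage e must have sum 7, leaving R2C3 = 1.
Cage g is a single given cell, so R3C4 = 4.
F is a freebie; hence R4C4 = 1.
Cage e has sum 7, leaving R3C2 = 1.
4 is placed in row 3; hence R3C3 = 2.
The two cells of cage a must have product 8, which forces R4C3 = 4.
Column 3 already has 4, leaving R1C3 = 3.
3 is placed in row 1, which forces R1C4 = 2.
2 is placed in column 4; hence R2C4 = 3.
2 is placed in row 3; hence R3C1 = 3.
Cage c's pair has sum 5, so R4C1 = 2.
2 is placed in row 4; hence R4C2 = 3.
Cage b has sum 12, leaving R1C1 = 1.
Row 1 already has 2, so R1C2 = 4.
Row 2 now contains 3, so R2C1 = 4.
Row 2 now contains 3; hence R2C2 = 2.
The full grid is 1 4 3 2 / 4 2 1 3 / 3 1 2 4 / 2 3 4 1.

3 1 2 4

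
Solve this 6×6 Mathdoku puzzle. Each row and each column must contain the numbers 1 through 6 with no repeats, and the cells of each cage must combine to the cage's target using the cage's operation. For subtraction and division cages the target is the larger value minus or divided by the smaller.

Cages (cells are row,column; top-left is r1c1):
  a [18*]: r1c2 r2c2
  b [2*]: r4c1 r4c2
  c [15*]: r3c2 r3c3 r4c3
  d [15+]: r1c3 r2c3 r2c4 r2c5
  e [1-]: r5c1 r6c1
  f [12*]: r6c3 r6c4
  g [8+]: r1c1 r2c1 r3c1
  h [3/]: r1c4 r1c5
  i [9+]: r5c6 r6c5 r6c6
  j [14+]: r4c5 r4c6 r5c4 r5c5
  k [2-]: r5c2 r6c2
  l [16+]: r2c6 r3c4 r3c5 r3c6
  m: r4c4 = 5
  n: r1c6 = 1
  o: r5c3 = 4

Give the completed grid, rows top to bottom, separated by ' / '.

N is a freebie, so r1c6 = 1.
Cage m is given, which forces r4c4 = 5.
Cage o is a single given cell, leaving r5c3 = 4.
The only place for 4 in row 1 is r1c1.
The only place for 5 in row 1 is r1c3.
The 3 cells of cage c must have product 15; hence r3c2 = 5.
Row 1 needs a 3, and only r1c2 is open for it.
3 is placed in column 2, so r2c2 = 6.
Column 2 already has 6, so r5c2 = 2.
The two cells of cage k must have difference 2; hence r6c2 = 4.
Cage d has sum 15, leaving r2c5 = 5.
Cage b's pair has product 2, which forces r4c1 = 2.
2 is placed in column 2, so r4c2 = 1.
1 is placed in row 4; hence r4c3 = 3.
The 3 cells of cage i must have sum 9, which forces r6c5 = 1.
Column 3 already has 3; hence r3c3 = 1.
Cage j has sum 14; hence r5c4 = 1.
Cage j needs sum 14, which forces r5c5 = 3.
Cage g needs sum 8, so r2c1 = 1.
Column 3 now contains 1, which forces r2c3 = 2.
Cage d needs sum 15, leaving r2c4 = 3.
Row 2 already has 3, leaving r2c6 = 4.
Row 3 now contains 1, leaving r3c1 = 3.
4 is placed in column 6, leaving r4c6 = 6.
Column 6 already has 6; hence r5c6 = 5.
Column 3 already has 2; hence r6c3 = 6.
Row 6 now contains 6, which forces r6c4 = 2.
Row 6 now contains 2, leaving r6c6 = 3.
Column 4 already has 2, leaving r1c4 = 6.
The two cells of cage h must have quotient 3, which forces r1c5 = 2.
Column 4 now contains 6, which forces r3c4 = 4.
Row 3 already has 4, leaving r3c5 = 6.
Column 6 already has 6, leaving r3c6 = 2.
Row 4 already has 6, which forces r4c5 = 4.
Row 5 already has 5, leaving r5c1 = 6.
Row 6 now contains 6; hence r6c1 = 5.

4 3 5 6 2 1 / 1 6 2 3 5 4 / 3 5 1 4 6 2 / 2 1 3 5 4 6 / 6 2 4 1 3 5 / 5 4 6 2 1 3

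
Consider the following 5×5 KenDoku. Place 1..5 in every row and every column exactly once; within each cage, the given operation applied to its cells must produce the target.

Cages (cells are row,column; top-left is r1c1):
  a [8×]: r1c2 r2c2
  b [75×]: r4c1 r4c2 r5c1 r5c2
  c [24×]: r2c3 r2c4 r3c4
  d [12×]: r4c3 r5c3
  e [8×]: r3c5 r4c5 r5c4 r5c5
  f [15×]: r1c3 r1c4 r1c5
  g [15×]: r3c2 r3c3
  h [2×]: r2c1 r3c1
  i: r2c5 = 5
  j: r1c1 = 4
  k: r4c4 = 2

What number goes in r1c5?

3

J is a freebie; hence r1c1 = 4.
Row 1 now contains 4, so r1c2 = 2.
2 is placed in column 2, so r2c2 = 4.
Cage i is given, so r2c5 = 5.
K is a freebie, leaving r4c4 = 2.
Cage e has product 8; hence r5c4 = 1.
Cage c has product 24, which forces r2c3 = 2.
Column 4 already has 2; hence r2c4 = 3.
Cage c has product 24, so r3c4 = 4.
Column 4 now contains 3, so r1c4 = 5.
2 is placed in row 2, which forces r2c1 = 1.
Cage h's pair has product 2; hence r3c1 = 2.
2 is placed in row 3, which forces r3c5 = 1.
1 is placed in column 1, which forces r4c1 = 5.
Row 4 already has 5; hence r4c2 = 1.
Column 5 now contains 1; hence r4c5 = 4.
Column 1 now contains 5, so r5c1 = 3.
3 is placed in row 5, so r5c2 = 5.
3 is placed in row 5, which forces r5c3 = 4.
4 is placed in column 5, so r5c5 = 2.
Cage f needs product 15; hence r1c3 = 1.
Column 5 now contains 1, leaving r1c5 = 3.
5 is placed in column 2, which forces r3c2 = 3.
Cage g's pair has product 15, so r3c3 = 5.
Row 4 already has 4, leaving r4c3 = 3.
The full grid is 4 2 1 5 3 / 1 4 2 3 5 / 2 3 5 4 1 / 5 1 3 2 4 / 3 5 4 1 2.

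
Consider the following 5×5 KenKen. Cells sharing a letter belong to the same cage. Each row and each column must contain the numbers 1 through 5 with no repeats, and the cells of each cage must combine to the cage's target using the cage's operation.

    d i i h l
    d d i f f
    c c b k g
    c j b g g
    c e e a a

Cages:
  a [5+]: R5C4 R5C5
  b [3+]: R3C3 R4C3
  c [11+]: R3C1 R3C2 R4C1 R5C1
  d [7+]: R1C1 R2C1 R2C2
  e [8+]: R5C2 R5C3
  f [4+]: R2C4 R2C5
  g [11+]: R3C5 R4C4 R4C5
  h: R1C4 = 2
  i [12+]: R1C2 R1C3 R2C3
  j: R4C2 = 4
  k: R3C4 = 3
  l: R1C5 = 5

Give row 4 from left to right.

3 4 1 5 2

H is a freebie, which forces R1C4 = 2.
Cage l is a single given cell, so R1C5 = 5.
Cage k is a single given cell, so R3C4 = 3.
J is a freebie, so R4C2 = 4.
Row 4 already has 4; hence R4C4 = 5.
4 is placed in column 2; hence R1C2 = 3.
Cage i has sum 12, leaving R1C3 = 4.
Cage i has sum 12, which forces R2C3 = 5.
3 is placed in column 4, so R2C4 = 1.
Cage f's pair has sum 4, so R2C5 = 3.
The 3 cells of cage g must have sum 11, which forces R3C5 = 4.
The 3 cells of cage g must have sum 11; hence R4C5 = 2.
Column 2 now contains 3, so R5C2 = 5.
5 is placed in column 3, so R5C3 = 3.
1 is placed in column 4, which forces R5C4 = 4.
4 is placed in column 5, so R5C5 = 1.
4 is placed in row 1, so R1C1 = 1.
Cage d needs sum 7; hence R2C1 = 4.
Row 2 now contains 1, leaving R2C2 = 2.
Cage c has sum 11, which forces R3C1 = 5.
Cage c has sum 11, which forces R3C2 = 1.
Cage b's pair has sum 3, which forces R3C3 = 2.
Cage c needs sum 11, so R4C1 = 3.
Row 4 now contains 2; hence R4C3 = 1.
1 is placed in row 5, which forces R5C1 = 2.
Completed grid: 1 3 4 2 5 / 4 2 5 1 3 / 5 1 2 3 4 / 3 4 1 5 2 / 2 5 3 4 1.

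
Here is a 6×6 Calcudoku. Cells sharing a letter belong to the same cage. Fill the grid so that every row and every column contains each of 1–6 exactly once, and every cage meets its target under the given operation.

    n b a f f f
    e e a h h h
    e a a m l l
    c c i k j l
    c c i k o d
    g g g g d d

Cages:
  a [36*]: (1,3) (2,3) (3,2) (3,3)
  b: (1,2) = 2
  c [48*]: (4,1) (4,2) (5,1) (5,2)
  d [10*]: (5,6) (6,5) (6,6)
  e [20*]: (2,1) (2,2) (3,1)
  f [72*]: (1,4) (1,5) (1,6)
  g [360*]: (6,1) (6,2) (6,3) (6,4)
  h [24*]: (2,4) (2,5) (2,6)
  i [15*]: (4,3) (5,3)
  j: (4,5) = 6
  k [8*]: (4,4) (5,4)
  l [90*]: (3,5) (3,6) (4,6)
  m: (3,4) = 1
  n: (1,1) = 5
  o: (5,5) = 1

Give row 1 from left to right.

5 2 1 6 3 4

N is a freebie, which forces (1,1) = 5.
Cage b is a single given cell; hence (1,2) = 2.
M is a freebie; hence (3,4) = 1.
Cage j is a single given cell, which forces (4,5) = 6.
Cage o is a single given cell, so (5,5) = 1.
The 3 cells of cage e must have product 20, which forces (2,1) = 1.
Cage e has product 20; hence (2,2) = 5.
The 3 cells of cage e must have product 20, which forces (3,1) = 4.
Cage l needs product 90, so (3,6) = 6.
4 is placed in column 1, so (4,1) = 2.
Row 4 already has 2, so (4,4) = 4.
4 is placed in column 4; hence (5,4) = 2.
2 is placed in row 5, so (5,6) = 5.
Cage d has product 10, so (6,6) = 1.
The 4 cells of cage a must have product 36, which forces (1,3) = 1.
Cage f needs product 72; hence (1,4) = 6.
Cage a needs product 36; hence (2,3) = 6.
Cage h needs product 24, leaving (2,4) = 3.
Row 3 now contains 6, leaving (3,2) = 3.
Cage a needs product 36, which forces (3,3) = 2.
Cage l needs product 90, so (3,5) = 5.
Row 4 already has 4; hence (4,2) = 1.
The two cells of cage i must have product 15, leaving (4,3) = 5.
5 is placed in column 6, which forces (4,6) = 3.
Cage c needs product 48, which forces (5,1) = 6.
Cage c has product 48, so (5,2) = 4.
5 is placed in row 5, so (5,3) = 3.
6 is placed in column 1, leaving (6,1) = 3.
Column 2 now contains 4, so (6,2) = 6.
3 is placed in column 3, so (6,3) = 4.
Column 4 already has 3, which forces (6,4) = 5.
Cage d has product 10, leaving (6,5) = 2.
Cage f has product 72; hence (1,5) = 3.
Column 6 already has 3, which forces (1,6) = 4.
Column 5 now contains 2, leaving (2,5) = 4.
Cage h needs product 24, leaving (2,6) = 2.
The full grid is 5 2 1 6 3 4 / 1 5 6 3 4 2 / 4 3 2 1 5 6 / 2 1 5 4 6 3 / 6 4 3 2 1 5 / 3 6 4 5 2 1.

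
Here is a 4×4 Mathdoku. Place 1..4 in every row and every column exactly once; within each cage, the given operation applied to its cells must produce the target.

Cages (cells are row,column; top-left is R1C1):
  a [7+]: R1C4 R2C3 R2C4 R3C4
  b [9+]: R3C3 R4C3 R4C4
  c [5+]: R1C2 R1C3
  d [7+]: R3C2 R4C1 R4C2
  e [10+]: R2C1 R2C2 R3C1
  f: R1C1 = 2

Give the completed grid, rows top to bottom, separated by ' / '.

2 1 4 3 / 4 3 1 2 / 3 4 2 1 / 1 2 3 4

Cage f is given, which forces R1C1 = 2.
Column 1 now contains 2, so R2C1 = 4.
Row 2 already has 4, which forces R2C2 = 3.
Cage a needs sum 7, so R2C3 = 1.
Row 2 already has 3; hence R2C4 = 2.
4 is placed in column 1; hence R3C1 = 3.
Row 3 already has 3, leaving R3C4 = 1.
Column 1 now contains 3, so R4C1 = 1.
Cage c's pair has sum 5, which forces R1C2 = 1.
Cage c's pair has sum 5; hence R1C3 = 4.
1 is placed in column 4, leaving R1C4 = 3.
4 is placed in column 3, which forces R3C3 = 2.
2 is placed in column 3; hence R4C3 = 3.
3 is placed in column 4, so R4C4 = 4.
Row 3 already has 2, so R3C2 = 4.
4 is placed in row 4, leaving R4C2 = 2.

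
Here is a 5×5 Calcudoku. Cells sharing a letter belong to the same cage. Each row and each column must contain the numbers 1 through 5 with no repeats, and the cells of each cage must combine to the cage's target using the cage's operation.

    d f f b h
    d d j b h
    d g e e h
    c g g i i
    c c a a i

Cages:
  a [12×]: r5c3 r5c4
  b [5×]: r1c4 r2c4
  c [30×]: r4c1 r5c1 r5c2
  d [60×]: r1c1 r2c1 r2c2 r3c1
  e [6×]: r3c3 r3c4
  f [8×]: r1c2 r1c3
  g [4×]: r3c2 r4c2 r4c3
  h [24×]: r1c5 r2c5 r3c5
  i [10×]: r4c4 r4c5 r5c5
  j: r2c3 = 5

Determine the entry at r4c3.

1

Cage j is given, leaving r2c3 = 5.
5 is placed in row 2, leaving r2c4 = 1.
Column 4 already has 1; hence r1c4 = 5.
Column 4 already has 5; hence r4c4 = 2.
Cage d has product 60, which forces r3c1 = 5.
The 3 cells of cage g must have product 4, so r3c2 = 1.
Cage e's pair has product 6, so r3c3 = 2.
Column 4 already has 2, leaving r3c4 = 3.
Row 3 already has 3, which forces r3c5 = 4.
Column 1 now contains 5; hence r4c1 = 3.
Cage g needs product 4, so r4c2 = 4.
Row 4 already has 2; hence r4c3 = 1.
Row 4 now contains 1, so r4c5 = 5.
Column 1 now contains 3, so r5c1 = 2.
Column 4 already has 3, so r5c4 = 4.
Column 5 now contains 5, leaving r5c5 = 1.
2 is placed in column 1, which forces r1c1 = 1.
Column 2 now contains 4; hence r1c2 = 2.
Column 3 already has 2, leaving r1c3 = 4.
Row 1 already has 2; hence r1c5 = 3.
Column 1 now contains 3, which forces r2c1 = 4.
Cage d needs product 60, so r2c2 = 3.
3 is placed in column 5, so r2c5 = 2.
Cage c has product 30, leaving r5c2 = 5.
4 is placed in row 5, so r5c3 = 3.
The full grid is 1 2 4 5 3 / 4 3 5 1 2 / 5 1 2 3 4 / 3 4 1 2 5 / 2 5 3 4 1.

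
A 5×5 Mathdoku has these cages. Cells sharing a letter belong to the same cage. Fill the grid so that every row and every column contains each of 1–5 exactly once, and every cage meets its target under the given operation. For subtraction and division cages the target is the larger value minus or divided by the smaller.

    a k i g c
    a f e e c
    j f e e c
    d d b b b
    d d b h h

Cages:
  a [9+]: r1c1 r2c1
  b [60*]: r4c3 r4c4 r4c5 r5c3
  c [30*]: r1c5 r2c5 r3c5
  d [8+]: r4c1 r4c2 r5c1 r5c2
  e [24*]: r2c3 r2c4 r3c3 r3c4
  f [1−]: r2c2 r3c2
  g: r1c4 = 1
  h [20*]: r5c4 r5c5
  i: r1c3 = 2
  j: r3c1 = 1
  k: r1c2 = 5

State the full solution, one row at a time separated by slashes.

4 5 2 1 3 / 5 4 1 3 2 / 1 3 4 2 5 / 3 2 5 4 1 / 2 1 3 5 4

K is a freebie, which forces r1c2 = 5.
Cage i is given, so r1c3 = 2.
Cage g is given, leaving r1c4 = 1.
Row 1 already has 2, which forces r1c5 = 3.
Cage j is given, so r3c1 = 1.
5 is placed in row 1; hence r1c1 = 4.
The two cells of cage a must have sum 9; hence r2c1 = 5.
The 4 cells of cage e must have product 24; hence r2c3 = 1.
5 is placed in row 2; hence r2c5 = 2.
Column 5 already has 2; hence r3c5 = 5.
Column 5 now contains 5; hence r5c5 = 4.
Cage e needs product 24, leaving r3c4 = 2.
Column 5 now contains 4, leaving r4c5 = 1.
Row 5 already has 4, which forces r5c4 = 5.
Cage d has sum 8; hence r4c1 = 3.
1 is placed in row 4, which forces r4c2 = 2.
Cage b needs product 60, so r4c3 = 5.
Cage b needs product 60, which forces r4c4 = 4.
Cage d needs sum 8, which forces r5c1 = 2.
Cage d has sum 8, leaving r5c2 = 1.
Row 5 already has 5; hence r5c3 = 3.
Column 4 already has 4, so r2c4 = 3.
3 is placed in column 3, which forces r3c3 = 4.
Row 2 already has 3; hence r2c2 = 4.
Row 3 already has 4, leaving r3c2 = 3.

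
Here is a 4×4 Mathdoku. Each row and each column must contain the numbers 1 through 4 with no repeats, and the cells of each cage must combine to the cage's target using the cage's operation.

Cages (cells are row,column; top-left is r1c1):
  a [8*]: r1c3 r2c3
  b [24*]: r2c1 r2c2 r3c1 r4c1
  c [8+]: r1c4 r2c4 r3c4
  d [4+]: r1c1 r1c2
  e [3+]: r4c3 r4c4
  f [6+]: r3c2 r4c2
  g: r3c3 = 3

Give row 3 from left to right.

4 2 3 1

G is a freebie; hence r3c3 = 3.
Row 1 needs a 2, and only r1c3 is open for it.
2 is placed in column 3; hence r2c3 = 4.
2 is placed in column 3; hence r4c3 = 1.
Cage e's pair has sum 3; hence r4c4 = 2.
The two cells of cage f must have sum 6, leaving r3c2 = 2.
Row 4 already has 2, which forces r4c2 = 4.
Cage b has product 24, which forces r2c1 = 2.
The 4 cells of cage b must have product 24, so r2c2 = 1.
Row 2 already has 1; hence r2c4 = 3.
The 4 cells of cage b must have product 24, which forces r3c1 = 4.
Row 3 now contains 4, so r3c4 = 1.
Row 4 now contains 4; hence r4c1 = 3.
Column 1 now contains 3, which forces r1c1 = 1.
Column 2 now contains 1, so r1c2 = 3.
Column 4 already has 1; hence r1c4 = 4.
Completed grid: 1 3 2 4 / 2 1 4 3 / 4 2 3 1 / 3 4 1 2.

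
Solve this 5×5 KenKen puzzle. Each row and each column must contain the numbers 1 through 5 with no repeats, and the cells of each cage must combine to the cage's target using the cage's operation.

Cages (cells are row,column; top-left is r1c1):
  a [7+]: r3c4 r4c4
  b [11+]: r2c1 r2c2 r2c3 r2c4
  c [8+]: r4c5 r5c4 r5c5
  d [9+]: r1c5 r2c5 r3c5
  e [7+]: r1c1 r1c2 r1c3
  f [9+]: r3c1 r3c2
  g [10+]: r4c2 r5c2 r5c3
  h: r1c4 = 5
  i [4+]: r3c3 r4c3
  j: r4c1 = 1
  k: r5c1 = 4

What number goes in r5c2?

3

Cage h is given, so r1c4 = 5.
Cage j is given, which forces r4c1 = 1.
Row 4 now contains 1, which forces r4c3 = 3.
Cage k is given, leaving r5c1 = 4.
4 is placed in column 1, so r1c1 = 2.
4 is placed in column 1, which forces r3c1 = 5.
Cage f's pair has sum 9, so r3c2 = 4.
3 is placed in column 3, which forces r3c3 = 1.
Cage a needs two cells with sum 7, leaving r3c4 = 3.
Row 3 already has 3, leaving r3c5 = 2.
The two cells of cage a must have sum 7; hence r4c4 = 4.
Row 4 already has 4, leaving r4c5 = 5.
Column 2 already has 4, leaving r1c2 = 1.
Column 3 now contains 1, which forces r1c3 = 4.
Row 1 already has 4, so r1c5 = 3.
5 is placed in column 1; hence r2c1 = 3.
Column 5 already has 3; hence r2c5 = 4.
5 is placed in row 4, leaving r4c2 = 2.
Cage g needs sum 10, which forces r5c2 = 3.
The 3 cells of cage g must have sum 10, which forces r5c3 = 5.
Cage c needs sum 8, leaving r5c4 = 2.
Cage c has sum 8; hence r5c5 = 1.
Column 2 now contains 2, which forces r2c2 = 5.
Column 3 already has 5, leaving r2c3 = 2.
2 is placed in column 4, which forces r2c4 = 1.
Completed grid: 2 1 4 5 3 / 3 5 2 1 4 / 5 4 1 3 2 / 1 2 3 4 5 / 4 3 5 2 1.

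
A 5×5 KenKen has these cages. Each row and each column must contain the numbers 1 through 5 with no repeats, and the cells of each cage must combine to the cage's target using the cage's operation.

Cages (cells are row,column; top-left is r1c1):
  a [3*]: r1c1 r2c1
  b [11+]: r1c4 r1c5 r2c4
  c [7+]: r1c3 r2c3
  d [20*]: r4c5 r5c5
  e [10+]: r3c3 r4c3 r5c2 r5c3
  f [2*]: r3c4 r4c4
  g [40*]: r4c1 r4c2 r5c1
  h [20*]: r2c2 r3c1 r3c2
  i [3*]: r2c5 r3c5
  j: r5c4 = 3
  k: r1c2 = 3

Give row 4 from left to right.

Cage k is a single given cell, which forces r1c2 = 3.
J is a freebie, which forces r5c4 = 3.
Row 1 now contains 3, which forces r1c1 = 1.
Cage a needs two cells with product 3, so r2c1 = 3.
Row 2 now contains 3, which forces r2c5 = 1.
1 is placed in column 5, leaving r3c5 = 3.
Row 4 needs a 3, and only r4c3 is open for it.
In row 4, 1 can only go at r4c4, so r4c4 = 1.
Column 4 now contains 1; hence r3c4 = 2.
Cage b has sum 11, leaving r1c5 = 2.
Cage h has product 20; hence r3c2 = 1.
1 is placed in row 3, so r3c3 = 4.
2 is placed in row 1, so r1c3 = 5.
Row 1 now contains 5, so r1c4 = 4.
Cage h needs product 20; hence r2c2 = 4.
The two cells of cage c must have sum 7, leaving r2c3 = 2.
4 is placed in column 4; hence r2c4 = 5.
Row 3 already has 4; hence r3c1 = 5.
Cage e needs sum 10, leaving r5c2 = 2.
Cage e needs sum 10, which forces r5c3 = 1.
Cage g needs product 40, so r4c1 = 2.
Column 2 now contains 2, so r4c2 = 5.
Row 4 now contains 5, so r4c5 = 4.
2 is placed in row 5; hence r5c1 = 4.
4 is placed in column 5; hence r5c5 = 5.
The full grid is 1 3 5 4 2 / 3 4 2 5 1 / 5 1 4 2 3 / 2 5 3 1 4 / 4 2 1 3 5.

2 5 3 1 4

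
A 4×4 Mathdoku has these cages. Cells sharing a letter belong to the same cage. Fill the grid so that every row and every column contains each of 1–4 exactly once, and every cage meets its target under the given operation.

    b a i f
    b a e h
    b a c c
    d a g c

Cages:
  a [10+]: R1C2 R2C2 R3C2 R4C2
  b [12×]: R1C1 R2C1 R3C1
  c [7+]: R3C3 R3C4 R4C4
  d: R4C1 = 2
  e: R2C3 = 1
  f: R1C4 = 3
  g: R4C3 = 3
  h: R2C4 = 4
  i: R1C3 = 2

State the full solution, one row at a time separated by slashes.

4 1 2 3 / 3 2 1 4 / 1 3 4 2 / 2 4 3 1

Cage i is a single given cell, which forces R1C3 = 2.
Cage f is given, so R1C4 = 3.
E is a freebie, which forces R2C3 = 1.
H is a freebie, leaving R2C4 = 4.
Cage d is a single given cell, which forces R4C1 = 2.
Cage g is a single given cell; hence R4C3 = 3.
2 is placed in row 4, leaving R4C4 = 1.
The 4 cells of cage a must have sum 10; hence R1C2 = 1.
Row 2 now contains 4; hence R2C1 = 3.
Row 2 already has 3, so R2C2 = 2.
Column 2 already has 2, so R3C2 = 3.
3 is placed in column 3; hence R3C3 = 4.
1 is placed in column 4, leaving R3C4 = 2.
1 is placed in row 4, which forces R4C2 = 4.
Row 1 now contains 1, leaving R1C1 = 4.
Row 3 already has 4, so R3C1 = 1.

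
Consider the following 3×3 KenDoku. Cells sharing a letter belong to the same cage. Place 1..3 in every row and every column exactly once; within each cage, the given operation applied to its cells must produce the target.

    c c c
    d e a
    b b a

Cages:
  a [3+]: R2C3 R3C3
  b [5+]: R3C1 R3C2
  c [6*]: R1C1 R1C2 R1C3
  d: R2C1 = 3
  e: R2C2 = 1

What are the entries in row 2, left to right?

3 1 2

D is a freebie, which forces R2C1 = 3.
Cage e is a single given cell, so R2C2 = 1.
1 is placed in row 2; hence R2C3 = 2.
Column 1 now contains 3, which forces R3C1 = 2.
2 is placed in row 3, which forces R3C2 = 3.
2 is placed in column 3, leaving R3C3 = 1.
Column 1 already has 2, so R1C1 = 1.
3 is placed in column 2, leaving R1C2 = 2.
Column 3 now contains 1, so R1C3 = 3.
Filled in: 1 2 3 / 3 1 2 / 2 3 1.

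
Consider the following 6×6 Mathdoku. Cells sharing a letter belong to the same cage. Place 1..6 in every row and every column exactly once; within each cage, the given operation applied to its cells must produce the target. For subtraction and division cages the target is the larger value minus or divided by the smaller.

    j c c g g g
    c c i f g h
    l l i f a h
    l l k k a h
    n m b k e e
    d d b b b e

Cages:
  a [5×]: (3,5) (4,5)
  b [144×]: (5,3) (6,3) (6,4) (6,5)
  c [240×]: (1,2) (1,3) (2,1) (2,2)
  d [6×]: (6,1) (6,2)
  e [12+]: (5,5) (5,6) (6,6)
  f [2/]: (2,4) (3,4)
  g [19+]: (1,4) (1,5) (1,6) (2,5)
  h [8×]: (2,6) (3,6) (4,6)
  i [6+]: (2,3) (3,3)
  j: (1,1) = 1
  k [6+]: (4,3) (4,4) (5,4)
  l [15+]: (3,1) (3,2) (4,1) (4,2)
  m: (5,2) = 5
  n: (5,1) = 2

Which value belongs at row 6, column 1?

6

Cage j is a single given cell; hence (1,1) = 1.
Cage n is a single given cell, which forces (5,1) = 2.
Cage m is a single given cell, which forces (5,2) = 5.
Row 6 needs a 5, and only (6,6) is open for it.
In column 4, 5 can only go at (1,4), so (1,4) = 5.
The 4 cells of cage c must have product 240, leaving (2,1) = 5.
The only place for 3 in row 1 is (1,2).
Cage c has product 240, leaving (1,3) = 4.
4 is placed in row 1, so (1,6) = 6.
Cage c needs product 240; hence (2,2) = 4.
Row 2 now contains 4; hence (2,5) = 6.
Row 1 now contains 6; hence (1,5) = 2.
Cage i needs two cells with sum 6, leaving (2,3) = 1.
Row 2 already has 1, so (2,6) = 2.
The two cells of cage i must have sum 6; hence (3,3) = 5.
Row 3 already has 5; hence (3,5) = 1.
1 is placed in row 3, so (3,6) = 4.
Column 5 already has 1, so (4,5) = 5.
Column 6 now contains 4, which forces (4,6) = 1.
Column 6 now contains 4, which forces (5,6) = 3.
Row 2 now contains 2; hence (2,4) = 3.
Row 3 now contains 4, so (3,1) = 3.
The two cells of cage f must have quotient 2, which forces (3,4) = 6.
Cage l has sum 15, so (4,1) = 4.
3 is placed in column 4, so (4,4) = 2.
Row 5 already has 3, so (5,3) = 6.
Row 5 already has 3, which forces (5,4) = 1.
Row 5 already has 3, which forces (5,5) = 4.
Column 1 already has 3, so (6,1) = 6.
Column 4 already has 2, leaving (6,4) = 4.
4 is placed in column 5, so (6,5) = 3.
6 is placed in row 3; hence (3,2) = 2.
Row 4 now contains 2, which forces (4,2) = 6.
Row 4 now contains 2, which forces (4,3) = 3.
The two cells of cage d must have product 6, so (6,2) = 1.
3 is placed in row 6; hence (6,3) = 2.
The full grid is 1 3 4 5 2 6 / 5 4 1 3 6 2 / 3 2 5 6 1 4 / 4 6 3 2 5 1 / 2 5 6 1 4 3 / 6 1 2 4 3 5.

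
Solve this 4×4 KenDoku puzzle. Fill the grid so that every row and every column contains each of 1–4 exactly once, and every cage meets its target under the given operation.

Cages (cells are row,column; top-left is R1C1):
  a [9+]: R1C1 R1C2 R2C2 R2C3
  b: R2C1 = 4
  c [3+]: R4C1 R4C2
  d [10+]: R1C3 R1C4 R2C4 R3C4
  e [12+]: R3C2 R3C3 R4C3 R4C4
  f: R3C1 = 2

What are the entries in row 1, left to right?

3 1 4 2

B is a freebie, leaving R2C1 = 4.
Cage f is a single given cell; hence R3C1 = 2.
Column 1 already has 2, leaving R4C1 = 1.
Row 4 already has 1, so R4C2 = 2.
Column 1 now contains 1, which forces R1C1 = 3.
The 4 cells of cage a must have sum 9, leaving R1C2 = 1.
Cage a needs sum 9, leaving R2C2 = 3.
Cage a needs sum 9, which forces R2C3 = 2.
Row 2 already has 2; hence R2C4 = 1.
Column 2 already has 1, so R3C2 = 4.
Row 3 now contains 4; hence R3C3 = 1.
Row 3 now contains 4, leaving R3C4 = 3.
3 is placed in column 4, so R4C4 = 4.
Column 3 already has 2, which forces R1C3 = 4.
Column 4 now contains 4; hence R1C4 = 2.
4 is placed in row 4, leaving R4C3 = 3.
Completed grid: 3 1 4 2 / 4 3 2 1 / 2 4 1 3 / 1 2 3 4.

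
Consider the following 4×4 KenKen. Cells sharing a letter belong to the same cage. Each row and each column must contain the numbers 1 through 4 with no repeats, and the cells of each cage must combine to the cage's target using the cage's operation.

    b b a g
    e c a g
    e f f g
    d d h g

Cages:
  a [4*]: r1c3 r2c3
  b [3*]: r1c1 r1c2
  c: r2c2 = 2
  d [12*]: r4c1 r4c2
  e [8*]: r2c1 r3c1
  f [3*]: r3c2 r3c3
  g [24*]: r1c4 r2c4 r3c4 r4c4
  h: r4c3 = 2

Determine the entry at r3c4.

C is a freebie; hence r2c2 = 2.
Cage h is a single given cell, which forces r4c3 = 2.
Row 2 already has 2; hence r2c1 = 4.
Row 2 now contains 4, leaving r2c3 = 1.
Row 2 now contains 1, which forces r2c4 = 3.
Cage e needs two cells with product 8; hence r3c1 = 2.
1 is placed in column 3, so r3c3 = 3.
Column 1 now contains 4; hence r4c1 = 3.
Row 4 now contains 3, which forces r4c2 = 4.
Row 4 now contains 4; hence r4c4 = 1.
3 is placed in column 1, which forces r1c1 = 1.
Cage b needs two cells with product 3, leaving r1c2 = 3.
1 is placed in column 3; hence r1c3 = 4.
Cage g has product 24, so r1c4 = 2.
Row 3 already has 3, which forces r3c2 = 1.
Column 4 now contains 1; hence r3c4 = 4.
Filled in: 1 3 4 2 / 4 2 1 3 / 2 1 3 4 / 3 4 2 1.

4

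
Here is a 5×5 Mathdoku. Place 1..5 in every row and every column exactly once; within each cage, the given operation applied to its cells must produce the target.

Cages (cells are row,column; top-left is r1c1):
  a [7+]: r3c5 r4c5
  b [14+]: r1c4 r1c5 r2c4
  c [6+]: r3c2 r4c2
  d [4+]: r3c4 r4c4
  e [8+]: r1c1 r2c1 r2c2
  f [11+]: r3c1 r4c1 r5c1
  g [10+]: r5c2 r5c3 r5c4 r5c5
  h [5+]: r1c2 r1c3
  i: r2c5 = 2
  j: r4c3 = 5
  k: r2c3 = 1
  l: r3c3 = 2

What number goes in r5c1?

5

The 3 cells of cage b must have sum 14; hence r1c4 = 4.
Cage b needs sum 14, which forces r1c5 = 5.
Cage k is given, which forces r2c3 = 1.
The 3 cells of cage b must have sum 14, so r2c4 = 5.
I is a freebie; hence r2c5 = 2.
Cage l is given; hence r3c3 = 2.
Cage j is given, leaving r4c3 = 5.
Cage e has sum 8, so r1c1 = 1.
Cage h's pair has sum 5, so r1c2 = 2.
Column 3 already has 2, so r1c3 = 3.
Column 2 already has 2, leaving r4c2 = 1.
Row 4 now contains 1, which forces r4c4 = 3.
Row 4 already has 3; hence r4c5 = 4.
Column 3 now contains 3, leaving r5c3 = 4.
Cage f needs sum 11, so r3c1 = 4.
The two cells of cage c must have sum 6; hence r3c2 = 5.
Column 4 now contains 3, which forces r3c4 = 1.
Column 5 now contains 4, so r3c5 = 3.
4 is placed in row 4, leaving r4c1 = 2.
Cage f has sum 11, which forces r5c1 = 5.
4 is placed in row 5; hence r5c2 = 3.
Cage g needs sum 10, so r5c4 = 2.
Cage g has sum 10, which forces r5c5 = 1.
Column 1 now contains 4, which forces r2c1 = 3.
Column 2 now contains 3, leaving r2c2 = 4.
The full grid is 1 2 3 4 5 / 3 4 1 5 2 / 4 5 2 1 3 / 2 1 5 3 4 / 5 3 4 2 1.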